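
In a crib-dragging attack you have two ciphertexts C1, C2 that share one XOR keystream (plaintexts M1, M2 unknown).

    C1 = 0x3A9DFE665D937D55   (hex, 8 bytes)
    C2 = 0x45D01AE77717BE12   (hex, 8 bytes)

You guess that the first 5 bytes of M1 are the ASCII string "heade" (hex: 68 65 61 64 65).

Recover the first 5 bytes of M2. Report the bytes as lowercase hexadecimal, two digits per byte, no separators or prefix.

172885e54f

First, C1 ⊕ C2 = (M1 ⊕ K) ⊕ (M2 ⊕ K) = M1 ⊕ M2, so the key drops out. Then M2 = (M1 ⊕ M2) ⊕ M1 over the first 5 bytes.
byte 0: (3a XOR 45) XOR 68 = 7f XOR 68 = 17
byte 1: (9d XOR d0) XOR 65 = 4d XOR 65 = 28
byte 2: (fe XOR 1a) XOR 61 = e4 XOR 61 = 85
byte 3: (66 XOR e7) XOR 64 = 81 XOR 64 = e5
byte 4: (5d XOR 77) XOR 65 = 2a XOR 65 = 4f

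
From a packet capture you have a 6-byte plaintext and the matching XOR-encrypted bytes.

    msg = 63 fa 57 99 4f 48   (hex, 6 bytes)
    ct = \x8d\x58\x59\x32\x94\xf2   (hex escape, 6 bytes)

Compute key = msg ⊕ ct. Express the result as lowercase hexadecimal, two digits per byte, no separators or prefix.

Since ct = msg ⊕ key, XORing both sides with msg gives key = msg ⊕ ct.
01100011 ⊕ 10001101 = 11101110
11111010 ⊕ 01011000 = 10100010
01010111 ⊕ 01011001 = 00001110
10011001 ⊕ 00110010 = 10101011
01001111 ⊕ 10010100 = 11011011
01001000 ⊕ 11110010 = 10111010

eea20eabdbba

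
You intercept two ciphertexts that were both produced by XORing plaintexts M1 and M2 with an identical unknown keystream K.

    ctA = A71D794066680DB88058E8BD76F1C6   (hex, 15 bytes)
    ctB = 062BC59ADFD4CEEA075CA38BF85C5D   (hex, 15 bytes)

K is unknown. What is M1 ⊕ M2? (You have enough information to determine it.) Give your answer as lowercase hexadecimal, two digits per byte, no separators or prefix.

a136bcdab9bcc35287044b368ead9b

ctA ⊕ ctB = (M1 ⊕ K) ⊕ (M2 ⊕ K) = M1 ⊕ M2 — the shared key cancels under XOR.
167 ⊕   6 = 161
 29 ⊕  43 =  54
121 ⊕ 197 = 188
 64 ⊕ 154 = 218
102 ⊕ 223 = 185
104 ⊕ 212 = 188
 13 ⊕ 206 = 195
184 ⊕ 234 =  82
128 ⊕   7 = 135
 88 ⊕  92 =   4
232 ⊕ 163 =  75
189 ⊕ 139 =  54
118 ⊕ 248 = 142
241 ⊕  92 = 173
198 ⊕  93 = 155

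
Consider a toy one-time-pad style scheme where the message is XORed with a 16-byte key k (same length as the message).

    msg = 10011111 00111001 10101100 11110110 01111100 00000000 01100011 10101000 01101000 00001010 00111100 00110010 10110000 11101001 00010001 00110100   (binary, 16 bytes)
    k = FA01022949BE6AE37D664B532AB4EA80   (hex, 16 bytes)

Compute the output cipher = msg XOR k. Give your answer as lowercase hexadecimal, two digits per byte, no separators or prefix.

9f XOR fa = 65
39 XOR 01 = 38
ac XOR 02 = ae
f6 XOR 29 = df
7c XOR 49 = 35
00 XOR be = be
63 XOR 6a = 09
a8 XOR e3 = 4b
68 XOR 7d = 15
0a XOR 66 = 6c
3c XOR 4b = 77
32 XOR 53 = 61
b0 XOR 2a = 9a
e9 XOR b4 = 5d
11 XOR ea = fb
34 XOR 80 = b4

6538aedf35be094b156c77619a5dfbb4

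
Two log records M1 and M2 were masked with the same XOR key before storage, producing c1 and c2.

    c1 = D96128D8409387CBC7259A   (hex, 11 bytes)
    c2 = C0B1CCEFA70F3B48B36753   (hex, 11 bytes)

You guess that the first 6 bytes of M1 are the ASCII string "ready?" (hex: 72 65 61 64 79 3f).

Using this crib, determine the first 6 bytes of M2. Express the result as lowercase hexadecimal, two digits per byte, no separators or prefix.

6bb585539ea3

First, c1 ⊕ c2 = (M1 ⊕ K) ⊕ (M2 ⊕ K) = M1 ⊕ M2, so the key drops out. Then M2 = (M1 ⊕ M2) ⊕ M1 over the first 6 bytes.
byte 0: (d9 ⊕ c0) ⊕ 72 = 19 ⊕ 72 = 6b
byte 1: (61 ⊕ b1) ⊕ 65 = d0 ⊕ 65 = b5
byte 2: (28 ⊕ cc) ⊕ 61 = e4 ⊕ 61 = 85
byte 3: (d8 ⊕ ef) ⊕ 64 = 37 ⊕ 64 = 53
byte 4: (40 ⊕ a7) ⊕ 79 = e7 ⊕ 79 = 9e
byte 5: (93 ⊕ 0f) ⊕ 3f = 9c ⊕ 3f = a3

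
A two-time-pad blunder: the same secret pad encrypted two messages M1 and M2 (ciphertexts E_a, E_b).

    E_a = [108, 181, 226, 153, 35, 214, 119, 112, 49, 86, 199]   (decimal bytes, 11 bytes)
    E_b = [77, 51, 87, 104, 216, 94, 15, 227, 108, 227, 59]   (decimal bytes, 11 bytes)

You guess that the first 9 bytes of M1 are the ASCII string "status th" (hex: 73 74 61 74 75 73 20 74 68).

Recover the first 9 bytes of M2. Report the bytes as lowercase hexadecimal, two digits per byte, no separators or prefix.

First, E_a ⊕ E_b = (M1 ⊕ K) ⊕ (M2 ⊕ K) = M1 ⊕ M2, so the key drops out. Then M2 = (M1 ⊕ M2) ⊕ M1 over the first 9 bytes.
byte 0: (6c XOR 4d) XOR 73 = 21 XOR 73 = 52
byte 1: (b5 XOR 33) XOR 74 = 86 XOR 74 = f2
byte 2: (e2 XOR 57) XOR 61 = b5 XOR 61 = d4
byte 3: (99 XOR 68) XOR 74 = f1 XOR 74 = 85
byte 4: (23 XOR d8) XOR 75 = fb XOR 75 = 8e
byte 5: (d6 XOR 5e) XOR 73 = 88 XOR 73 = fb
byte 6: (77 XOR 0f) XOR 20 = 78 XOR 20 = 58
byte 7: (70 XOR e3) XOR 74 = 93 XOR 74 = e7
byte 8: (31 XOR 6c) XOR 68 = 5d XOR 68 = 35

52f2d4858efb58e735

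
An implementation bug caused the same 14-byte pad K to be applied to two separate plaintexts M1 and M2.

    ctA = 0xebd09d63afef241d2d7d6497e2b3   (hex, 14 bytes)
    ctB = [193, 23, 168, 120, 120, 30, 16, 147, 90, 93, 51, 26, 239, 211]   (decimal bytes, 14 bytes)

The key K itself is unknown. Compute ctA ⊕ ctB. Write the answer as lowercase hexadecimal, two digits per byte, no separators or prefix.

2ac7351bd7f1348e7720578d0d60

ctA ⊕ ctB = (M1 ⊕ K) ⊕ (M2 ⊕ K) = M1 ⊕ M2 — the shared key cancels under XOR.
235 xor 193 =  42
208 xor  23 = 199
157 xor 168 =  53
 99 xor 120 =  27
175 xor 120 = 215
239 xor  30 = 241
 36 xor  16 =  52
 29 xor 147 = 142
 45 xor  90 = 119
125 xor  93 =  32
100 xor  51 =  87
151 xor  26 = 141
226 xor 239 =  13
179 xor 211 =  96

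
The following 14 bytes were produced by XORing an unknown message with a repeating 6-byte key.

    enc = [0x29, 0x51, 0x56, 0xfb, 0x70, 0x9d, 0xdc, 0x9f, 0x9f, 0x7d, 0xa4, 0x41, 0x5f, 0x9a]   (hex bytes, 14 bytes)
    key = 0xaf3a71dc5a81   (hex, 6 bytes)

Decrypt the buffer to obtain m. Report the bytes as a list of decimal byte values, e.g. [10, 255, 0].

[134, 107, 39, 39, 42, 28, 115, 165, 238, 161, 254, 192, 240, 160]

The 6-byte key repeats, so the effective keystream is af 3a 71 dc 5a 81 af 3a 71 dc 5a 81 af 3a.
byte 0:  41 XOR 175 = 134
byte 1:  81 XOR  58 = 107
byte 2:  86 XOR 113 =  39
byte 3: 251 XOR 220 =  39
byte 4: 112 XOR  90 =  42
byte 5: 157 XOR 129 =  28
byte 6: 220 XOR 175 = 115
byte 7: 159 XOR  58 = 165
byte 8: 159 XOR 113 = 238
byte 9: 125 XOR 220 = 161
byte 10: 164 XOR  90 = 254
byte 11:  65 XOR 129 = 192
byte 12:  95 XOR 175 = 240
byte 13: 154 XOR  58 = 160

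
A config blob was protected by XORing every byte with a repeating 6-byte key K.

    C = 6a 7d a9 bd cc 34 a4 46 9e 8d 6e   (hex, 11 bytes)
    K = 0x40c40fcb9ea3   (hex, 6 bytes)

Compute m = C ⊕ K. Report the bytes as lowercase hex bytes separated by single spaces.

2a b9 a6 76 52 97 e4 82 91 46 f0

The 6-byte key repeats, so the effective keystream is 40 c4 0f cb 9e a3 40 c4 0f cb 9e.
byte 0: 6a ^ 40 = 2a
byte 1: 7d ^ c4 = b9
byte 2: a9 ^ 0f = a6
byte 3: bd ^ cb = 76
byte 4: cc ^ 9e = 52
byte 5: 34 ^ a3 = 97
byte 6: a4 ^ 40 = e4
byte 7: 46 ^ c4 = 82
byte 8: 9e ^ 0f = 91
byte 9: 8d ^ cb = 46
byte 10: 6e ^ 9e = f0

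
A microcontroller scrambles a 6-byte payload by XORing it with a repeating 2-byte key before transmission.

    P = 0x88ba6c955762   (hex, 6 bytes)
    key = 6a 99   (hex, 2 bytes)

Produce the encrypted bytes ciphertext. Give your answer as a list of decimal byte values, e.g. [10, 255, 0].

[226, 35, 6, 12, 61, 251]

The 2-byte key repeats, so the effective keystream is 6a 99 6a 99 6a 99.
byte 0: 10001000 xor 01101010 = 11100010
byte 1: 10111010 xor 10011001 = 00100011
byte 2: 01101100 xor 01101010 = 00000110
byte 3: 10010101 xor 10011001 = 00001100
byte 4: 01010111 xor 01101010 = 00111101
byte 5: 01100010 xor 10011001 = 11111011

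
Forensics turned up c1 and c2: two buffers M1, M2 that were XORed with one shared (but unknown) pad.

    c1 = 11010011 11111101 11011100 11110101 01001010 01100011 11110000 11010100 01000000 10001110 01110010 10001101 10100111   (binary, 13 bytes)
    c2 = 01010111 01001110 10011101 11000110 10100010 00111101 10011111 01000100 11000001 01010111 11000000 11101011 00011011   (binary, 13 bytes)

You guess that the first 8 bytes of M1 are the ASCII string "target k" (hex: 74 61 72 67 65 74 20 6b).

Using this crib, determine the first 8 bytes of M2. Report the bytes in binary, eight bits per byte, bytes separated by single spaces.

First, c1 ⊕ c2 = (M1 ⊕ K) ⊕ (M2 ⊕ K) = M1 ⊕ M2, so the key drops out. Then M2 = (M1 ⊕ M2) ⊕ M1 over the first 8 bytes.
byte 0: (d3 ⊕ 57) ⊕ 74 = 84 ⊕ 74 = f0
byte 1: (fd ⊕ 4e) ⊕ 61 = b3 ⊕ 61 = d2
byte 2: (dc ⊕ 9d) ⊕ 72 = 41 ⊕ 72 = 33
byte 3: (f5 ⊕ c6) ⊕ 67 = 33 ⊕ 67 = 54
byte 4: (4a ⊕ a2) ⊕ 65 = e8 ⊕ 65 = 8d
byte 5: (63 ⊕ 3d) ⊕ 74 = 5e ⊕ 74 = 2a
byte 6: (f0 ⊕ 9f) ⊕ 20 = 6f ⊕ 20 = 4f
byte 7: (d4 ⊕ 44) ⊕ 6b = 90 ⊕ 6b = fb

11110000 11010010 00110011 01010100 10001101 00101010 01001111 11111011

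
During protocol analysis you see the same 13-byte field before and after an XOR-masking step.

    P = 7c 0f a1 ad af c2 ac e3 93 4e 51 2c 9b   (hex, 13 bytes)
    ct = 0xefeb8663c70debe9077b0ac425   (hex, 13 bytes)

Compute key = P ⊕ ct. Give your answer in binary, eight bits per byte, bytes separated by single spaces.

10010011 11100100 00100111 11001110 01101000 11001111 01000111 00001010 10010100 00110101 01011011 11101000 10111110

Since ct = P ⊕ key, XORing both sides with P gives key = P ⊕ ct.
7c ⊕ ef = 93
0f ⊕ eb = e4
a1 ⊕ 86 = 27
ad ⊕ 63 = ce
af ⊕ c7 = 68
c2 ⊕ 0d = cf
ac ⊕ eb = 47
e3 ⊕ e9 = 0a
93 ⊕ 07 = 94
4e ⊕ 7b = 35
51 ⊕ 0a = 5b
2c ⊕ c4 = e8
9b ⊕ 25 = be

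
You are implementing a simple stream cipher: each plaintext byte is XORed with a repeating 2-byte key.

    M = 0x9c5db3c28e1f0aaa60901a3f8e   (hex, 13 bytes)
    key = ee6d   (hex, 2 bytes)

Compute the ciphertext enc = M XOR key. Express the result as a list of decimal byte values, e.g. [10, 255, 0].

[114, 48, 93, 175, 96, 114, 228, 199, 142, 253, 244, 82, 96]

The 2-byte key repeats, so the effective keystream is ee 6d ee 6d ee 6d ee 6d ee 6d ee 6d ee.
byte 0: 9c XOR ee = 72
byte 1: 5d XOR 6d = 30
byte 2: b3 XOR ee = 5d
byte 3: c2 XOR 6d = af
byte 4: 8e XOR ee = 60
byte 5: 1f XOR 6d = 72
byte 6: 0a XOR ee = e4
byte 7: aa XOR 6d = c7
byte 8: 60 XOR ee = 8e
byte 9: 90 XOR 6d = fd
byte 10: 1a XOR ee = f4
byte 11: 3f XOR 6d = 52
byte 12: 8e XOR ee = 60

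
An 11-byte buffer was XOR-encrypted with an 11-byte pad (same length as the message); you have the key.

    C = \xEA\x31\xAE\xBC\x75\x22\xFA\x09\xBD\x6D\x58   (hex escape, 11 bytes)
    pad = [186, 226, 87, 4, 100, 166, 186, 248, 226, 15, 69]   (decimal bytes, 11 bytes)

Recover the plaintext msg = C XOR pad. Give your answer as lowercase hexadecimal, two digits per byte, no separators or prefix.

50d3f9b8118440f15f621d

XOR is its own inverse, so applying the key byte-wise gives the result directly.
ea xor ba = 50
31 xor e2 = d3
ae xor 57 = f9
bc xor 04 = b8
75 xor 64 = 11
22 xor a6 = 84
fa xor ba = 40
09 xor f8 = f1
bd xor e2 = 5f
6d xor 0f = 62
58 xor 45 = 1d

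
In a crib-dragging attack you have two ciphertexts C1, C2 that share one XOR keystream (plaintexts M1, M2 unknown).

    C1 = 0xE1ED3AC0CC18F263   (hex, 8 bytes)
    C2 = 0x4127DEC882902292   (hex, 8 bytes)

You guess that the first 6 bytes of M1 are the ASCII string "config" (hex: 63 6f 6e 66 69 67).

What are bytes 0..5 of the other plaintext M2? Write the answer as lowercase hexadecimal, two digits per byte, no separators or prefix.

c3a58a6e27ef

First, C1 ⊕ C2 = (M1 ⊕ K) ⊕ (M2 ⊕ K) = M1 ⊕ M2, so the key drops out. Then M2 = (M1 ⊕ M2) ⊕ M1 over the first 6 bytes.
byte 0: (e1 ^ 41) ^ 63 = a0 ^ 63 = c3
byte 1: (ed ^ 27) ^ 6f = ca ^ 6f = a5
byte 2: (3a ^ de) ^ 6e = e4 ^ 6e = 8a
byte 3: (c0 ^ c8) ^ 66 = 08 ^ 66 = 6e
byte 4: (cc ^ 82) ^ 69 = 4e ^ 69 = 27
byte 5: (18 ^ 90) ^ 67 = 88 ^ 67 = ef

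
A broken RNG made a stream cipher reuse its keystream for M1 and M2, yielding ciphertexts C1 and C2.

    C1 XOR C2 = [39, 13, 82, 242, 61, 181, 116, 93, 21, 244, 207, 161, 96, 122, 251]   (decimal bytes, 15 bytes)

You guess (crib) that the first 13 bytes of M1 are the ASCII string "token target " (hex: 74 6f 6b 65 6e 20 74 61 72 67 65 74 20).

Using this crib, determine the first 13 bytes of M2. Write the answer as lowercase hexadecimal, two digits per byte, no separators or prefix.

Since C1 ⊕ C2 = M1 ⊕ M2, XORing with the guessed M1 bytes yields the corresponding M2 bytes: M2 = (C1 ⊕ C2) ⊕ M1.
 39 xor 116 =  83
 13 xor 111 =  98
 82 xor 107 =  57
242 xor 101 = 151
 61 xor 110 =  83
181 xor  32 = 149
116 xor 116 =   0
 93 xor  97 =  60
 21 xor 114 = 103
244 xor 103 = 147
207 xor 101 = 170
161 xor 116 = 213
 96 xor  32 =  64

536239975395003c6793aad540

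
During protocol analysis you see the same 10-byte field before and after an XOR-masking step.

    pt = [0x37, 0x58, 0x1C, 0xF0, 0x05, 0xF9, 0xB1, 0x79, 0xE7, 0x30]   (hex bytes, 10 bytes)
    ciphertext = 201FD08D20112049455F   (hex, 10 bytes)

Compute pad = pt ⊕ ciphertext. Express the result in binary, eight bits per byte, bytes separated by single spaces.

00010111 01000111 11001100 01111101 00100101 11101000 10010001 00110000 10100010 01101111

Since ciphertext = pt ⊕ pad, XORing both sides with pt gives pad = pt ⊕ ciphertext.
37 xor 20 = 17
58 xor 1f = 47
1c xor d0 = cc
f0 xor 8d = 7d
05 xor 20 = 25
f9 xor 11 = e8
b1 xor 20 = 91
79 xor 49 = 30
e7 xor 45 = a2
30 xor 5f = 6f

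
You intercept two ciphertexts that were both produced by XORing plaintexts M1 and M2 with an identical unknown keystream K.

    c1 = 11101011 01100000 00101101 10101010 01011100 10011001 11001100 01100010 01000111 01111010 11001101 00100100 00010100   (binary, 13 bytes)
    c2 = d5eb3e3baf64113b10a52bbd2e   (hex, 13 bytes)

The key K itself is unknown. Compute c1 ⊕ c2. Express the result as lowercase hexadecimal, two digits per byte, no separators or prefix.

c1 ⊕ c2 = (M1 ⊕ K) ⊕ (M2 ⊕ K) = M1 ⊕ M2 — the shared key cancels under XOR.
byte 0: eb XOR d5 = 3e
byte 1: 60 XOR eb = 8b
byte 2: 2d XOR 3e = 13
byte 3: aa XOR 3b = 91
byte 4: 5c XOR af = f3
byte 5: 99 XOR 64 = fd
byte 6: cc XOR 11 = dd
byte 7: 62 XOR 3b = 59
byte 8: 47 XOR 10 = 57
byte 9: 7a XOR a5 = df
byte 10: cd XOR 2b = e6
byte 11: 24 XOR bd = 99
byte 12: 14 XOR 2e = 3a

3e8b1391f3fddd5957dfe6993a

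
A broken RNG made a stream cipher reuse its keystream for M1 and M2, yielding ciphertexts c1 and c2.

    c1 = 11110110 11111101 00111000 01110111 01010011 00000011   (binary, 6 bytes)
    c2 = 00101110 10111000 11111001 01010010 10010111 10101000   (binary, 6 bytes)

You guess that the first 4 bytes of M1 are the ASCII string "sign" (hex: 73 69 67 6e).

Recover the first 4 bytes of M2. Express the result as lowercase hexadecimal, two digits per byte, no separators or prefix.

ab2ca64b

First, c1 ⊕ c2 = (M1 ⊕ K) ⊕ (M2 ⊕ K) = M1 ⊕ M2, so the key drops out. Then M2 = (M1 ⊕ M2) ⊕ M1 over the first 4 bytes.
byte 0: (f6 ^ 2e) ^ 73 = d8 ^ 73 = ab
byte 1: (fd ^ b8) ^ 69 = 45 ^ 69 = 2c
byte 2: (38 ^ f9) ^ 67 = c1 ^ 67 = a6
byte 3: (77 ^ 52) ^ 6e = 25 ^ 6e = 4b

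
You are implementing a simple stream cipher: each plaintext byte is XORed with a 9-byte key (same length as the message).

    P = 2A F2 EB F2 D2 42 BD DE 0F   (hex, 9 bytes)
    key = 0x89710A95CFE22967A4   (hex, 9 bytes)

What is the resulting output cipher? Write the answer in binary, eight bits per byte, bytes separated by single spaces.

byte 0: 00101010 ^ 10001001 = 10100011
byte 1: 11110010 ^ 01110001 = 10000011
byte 2: 11101011 ^ 00001010 = 11100001
byte 3: 11110010 ^ 10010101 = 01100111
byte 4: 11010010 ^ 11001111 = 00011101
byte 5: 01000010 ^ 11100010 = 10100000
byte 6: 10111101 ^ 00101001 = 10010100
byte 7: 11011110 ^ 01100111 = 10111001
byte 8: 00001111 ^ 10100100 = 10101011

10100011 10000011 11100001 01100111 00011101 10100000 10010100 10111001 10101011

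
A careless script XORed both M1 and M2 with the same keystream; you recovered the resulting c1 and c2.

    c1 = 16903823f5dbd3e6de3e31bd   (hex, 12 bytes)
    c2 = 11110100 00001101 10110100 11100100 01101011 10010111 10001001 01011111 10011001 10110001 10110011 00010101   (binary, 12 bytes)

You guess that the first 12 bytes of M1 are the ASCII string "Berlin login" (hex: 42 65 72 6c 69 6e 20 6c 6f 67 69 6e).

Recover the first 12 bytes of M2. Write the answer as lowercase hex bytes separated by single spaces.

a0 f8 fe ab f7 22 7a d5 28 e8 eb c6

First, c1 ⊕ c2 = (M1 ⊕ K) ⊕ (M2 ⊕ K) = M1 ⊕ M2, so the key drops out. Then M2 = (M1 ⊕ M2) ⊕ M1 over the first 12 bytes.
byte 0: (16 XOR f4) XOR 42 = e2 XOR 42 = a0
byte 1: (90 XOR 0d) XOR 65 = 9d XOR 65 = f8
byte 2: (38 XOR b4) XOR 72 = 8c XOR 72 = fe
byte 3: (23 XOR e4) XOR 6c = c7 XOR 6c = ab
byte 4: (f5 XOR 6b) XOR 69 = 9e XOR 69 = f7
byte 5: (db XOR 97) XOR 6e = 4c XOR 6e = 22
byte 6: (d3 XOR 89) XOR 20 = 5a XOR 20 = 7a
byte 7: (e6 XOR 5f) XOR 6c = b9 XOR 6c = d5
byte 8: (de XOR 99) XOR 6f = 47 XOR 6f = 28
byte 9: (3e XOR b1) XOR 67 = 8f XOR 67 = e8
byte 10: (31 XOR b3) XOR 69 = 82 XOR 69 = eb
byte 11: (bd XOR 15) XOR 6e = a8 XOR 6e = c6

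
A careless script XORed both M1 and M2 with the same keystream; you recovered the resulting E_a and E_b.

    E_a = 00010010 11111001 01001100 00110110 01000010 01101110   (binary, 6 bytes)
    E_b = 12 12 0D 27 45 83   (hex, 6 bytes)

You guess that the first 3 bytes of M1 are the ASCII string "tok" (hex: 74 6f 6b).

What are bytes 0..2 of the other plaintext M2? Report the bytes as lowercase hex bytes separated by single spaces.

74 84 2a

First, E_a ⊕ E_b = (M1 ⊕ K) ⊕ (M2 ⊕ K) = M1 ⊕ M2, so the key drops out. Then M2 = (M1 ⊕ M2) ⊕ M1 over the first 3 bytes.
byte 0: (12 ⊕ 12) ⊕ 74 = 00 ⊕ 74 = 74
byte 1: (f9 ⊕ 12) ⊕ 6f = eb ⊕ 6f = 84
byte 2: (4c ⊕ 0d) ⊕ 6b = 41 ⊕ 6b = 2a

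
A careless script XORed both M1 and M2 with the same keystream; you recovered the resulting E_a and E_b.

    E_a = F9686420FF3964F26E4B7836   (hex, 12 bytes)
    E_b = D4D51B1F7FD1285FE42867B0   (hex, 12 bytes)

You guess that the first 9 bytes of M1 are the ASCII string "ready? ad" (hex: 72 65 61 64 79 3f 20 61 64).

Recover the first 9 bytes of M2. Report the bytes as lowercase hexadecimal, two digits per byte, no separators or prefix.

5fd81e5bf9d76cccee

First, E_a ⊕ E_b = (M1 ⊕ K) ⊕ (M2 ⊕ K) = M1 ⊕ M2, so the key drops out. Then M2 = (M1 ⊕ M2) ⊕ M1 over the first 9 bytes.
byte 0: (f9 ⊕ d4) ⊕ 72 = 2d ⊕ 72 = 5f
byte 1: (68 ⊕ d5) ⊕ 65 = bd ⊕ 65 = d8
byte 2: (64 ⊕ 1b) ⊕ 61 = 7f ⊕ 61 = 1e
byte 3: (20 ⊕ 1f) ⊕ 64 = 3f ⊕ 64 = 5b
byte 4: (ff ⊕ 7f) ⊕ 79 = 80 ⊕ 79 = f9
byte 5: (39 ⊕ d1) ⊕ 3f = e8 ⊕ 3f = d7
byte 6: (64 ⊕ 28) ⊕ 20 = 4c ⊕ 20 = 6c
byte 7: (f2 ⊕ 5f) ⊕ 61 = ad ⊕ 61 = cc
byte 8: (6e ⊕ e4) ⊕ 64 = 8a ⊕ 64 = ee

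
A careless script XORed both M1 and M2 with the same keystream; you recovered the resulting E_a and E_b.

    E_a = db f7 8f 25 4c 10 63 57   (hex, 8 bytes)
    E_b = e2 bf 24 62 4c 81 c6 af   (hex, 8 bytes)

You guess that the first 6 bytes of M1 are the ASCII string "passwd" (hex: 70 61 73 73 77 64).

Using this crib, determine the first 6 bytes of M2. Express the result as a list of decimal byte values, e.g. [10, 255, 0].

[73, 41, 216, 52, 119, 245]

First, E_a ⊕ E_b = (M1 ⊕ K) ⊕ (M2 ⊕ K) = M1 ⊕ M2, so the key drops out. Then M2 = (M1 ⊕ M2) ⊕ M1 over the first 6 bytes.
byte 0: (db ^ e2) ^ 70 = 39 ^ 70 = 49
byte 1: (f7 ^ bf) ^ 61 = 48 ^ 61 = 29
byte 2: (8f ^ 24) ^ 73 = ab ^ 73 = d8
byte 3: (25 ^ 62) ^ 73 = 47 ^ 73 = 34
byte 4: (4c ^ 4c) ^ 77 = 00 ^ 77 = 77
byte 5: (10 ^ 81) ^ 64 = 91 ^ 64 = f5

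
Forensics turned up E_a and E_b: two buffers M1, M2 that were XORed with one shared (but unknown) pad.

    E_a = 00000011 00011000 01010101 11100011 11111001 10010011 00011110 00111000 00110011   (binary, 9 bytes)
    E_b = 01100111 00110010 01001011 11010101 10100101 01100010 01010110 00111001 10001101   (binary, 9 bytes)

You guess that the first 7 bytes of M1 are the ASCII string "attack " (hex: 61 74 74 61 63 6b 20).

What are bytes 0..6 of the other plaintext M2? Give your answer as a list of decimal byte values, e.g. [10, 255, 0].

[5, 94, 106, 87, 63, 154, 104]

First, E_a ⊕ E_b = (M1 ⊕ K) ⊕ (M2 ⊕ K) = M1 ⊕ M2, so the key drops out. Then M2 = (M1 ⊕ M2) ⊕ M1 over the first 7 bytes.
byte 0: (03 ⊕ 67) ⊕ 61 = 64 ⊕ 61 = 05
byte 1: (18 ⊕ 32) ⊕ 74 = 2a ⊕ 74 = 5e
byte 2: (55 ⊕ 4b) ⊕ 74 = 1e ⊕ 74 = 6a
byte 3: (e3 ⊕ d5) ⊕ 61 = 36 ⊕ 61 = 57
byte 4: (f9 ⊕ a5) ⊕ 63 = 5c ⊕ 63 = 3f
byte 5: (93 ⊕ 62) ⊕ 6b = f1 ⊕ 6b = 9a
byte 6: (1e ⊕ 56) ⊕ 20 = 48 ⊕ 20 = 68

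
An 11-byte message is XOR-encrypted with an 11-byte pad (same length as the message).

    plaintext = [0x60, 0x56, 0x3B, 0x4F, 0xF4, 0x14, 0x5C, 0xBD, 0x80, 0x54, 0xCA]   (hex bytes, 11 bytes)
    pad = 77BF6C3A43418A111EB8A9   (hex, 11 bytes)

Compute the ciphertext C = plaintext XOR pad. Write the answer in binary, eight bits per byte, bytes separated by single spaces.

00010111 11101001 01010111 01110101 10110111 01010101 11010110 10101100 10011110 11101100 01100011

XOR is its own inverse, so applying the key byte-wise gives the result directly.
byte 0: 60 ⊕ 77 = 17
byte 1: 56 ⊕ bf = e9
byte 2: 3b ⊕ 6c = 57
byte 3: 4f ⊕ 3a = 75
byte 4: f4 ⊕ 43 = b7
byte 5: 14 ⊕ 41 = 55
byte 6: 5c ⊕ 8a = d6
byte 7: bd ⊕ 11 = ac
byte 8: 80 ⊕ 1e = 9e
byte 9: 54 ⊕ b8 = ec
byte 10: ca ⊕ a9 = 63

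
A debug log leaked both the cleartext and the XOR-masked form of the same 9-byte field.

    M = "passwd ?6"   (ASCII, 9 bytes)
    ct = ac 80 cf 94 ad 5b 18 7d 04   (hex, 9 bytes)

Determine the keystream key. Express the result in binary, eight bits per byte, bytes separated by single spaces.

11011100 11100001 10111100 11100111 11011010 00111111 00111000 01000010 00110010

Since ct = M ⊕ key, XORing both sides with M gives key = M ⊕ ct.
byte 0: 01110000 XOR 10101100 = 11011100
byte 1: 01100001 XOR 10000000 = 11100001
byte 2: 01110011 XOR 11001111 = 10111100
byte 3: 01110011 XOR 10010100 = 11100111
byte 4: 01110111 XOR 10101101 = 11011010
byte 5: 01100100 XOR 01011011 = 00111111
byte 6: 00100000 XOR 00011000 = 00111000
byte 7: 00111111 XOR 01111101 = 01000010
byte 8: 00110110 XOR 00000100 = 00110010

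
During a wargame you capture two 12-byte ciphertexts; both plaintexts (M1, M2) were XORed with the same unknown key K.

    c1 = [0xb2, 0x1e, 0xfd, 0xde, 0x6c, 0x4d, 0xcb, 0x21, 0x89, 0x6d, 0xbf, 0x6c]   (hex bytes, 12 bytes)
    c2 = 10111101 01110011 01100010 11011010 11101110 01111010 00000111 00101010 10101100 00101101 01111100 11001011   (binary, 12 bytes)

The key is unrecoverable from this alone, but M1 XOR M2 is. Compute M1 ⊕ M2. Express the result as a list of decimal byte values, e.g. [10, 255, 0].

[15, 109, 159, 4, 130, 55, 204, 11, 37, 64, 195, 167]

c1 ⊕ c2 = (M1 ⊕ K) ⊕ (M2 ⊕ K) = M1 ⊕ M2 — the shared key cancels under XOR.
b2 ^ bd = 0f
1e ^ 73 = 6d
fd ^ 62 = 9f
de ^ da = 04
6c ^ ee = 82
4d ^ 7a = 37
cb ^ 07 = cc
21 ^ 2a = 0b
89 ^ ac = 25
6d ^ 2d = 40
bf ^ 7c = c3
6c ^ cb = a7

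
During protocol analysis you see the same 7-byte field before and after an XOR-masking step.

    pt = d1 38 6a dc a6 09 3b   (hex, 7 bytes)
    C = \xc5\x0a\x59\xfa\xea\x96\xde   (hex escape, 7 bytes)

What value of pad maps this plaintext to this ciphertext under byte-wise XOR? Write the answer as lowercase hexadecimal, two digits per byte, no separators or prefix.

143233264c9fe5

Since C = pt ⊕ pad, XORing both sides with pt gives pad = pt ⊕ C.
209 ⊕ 197 =  20
 56 ⊕  10 =  50
106 ⊕  89 =  51
220 ⊕ 250 =  38
166 ⊕ 234 =  76
  9 ⊕ 150 = 159
 59 ⊕ 222 = 229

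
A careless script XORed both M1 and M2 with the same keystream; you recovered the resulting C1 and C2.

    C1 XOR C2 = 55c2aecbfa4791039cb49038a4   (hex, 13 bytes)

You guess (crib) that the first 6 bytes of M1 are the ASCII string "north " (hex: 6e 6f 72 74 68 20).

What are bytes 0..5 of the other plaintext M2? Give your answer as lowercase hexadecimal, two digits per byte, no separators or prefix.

Since C1 ⊕ C2 = M1 ⊕ M2, XORing with the guessed M1 bytes yields the corresponding M2 bytes: M2 = (C1 ⊕ C2) ⊕ M1.
55 ^ 6e = 3b
c2 ^ 6f = ad
ae ^ 72 = dc
cb ^ 74 = bf
fa ^ 68 = 92
47 ^ 20 = 67

3baddcbf9267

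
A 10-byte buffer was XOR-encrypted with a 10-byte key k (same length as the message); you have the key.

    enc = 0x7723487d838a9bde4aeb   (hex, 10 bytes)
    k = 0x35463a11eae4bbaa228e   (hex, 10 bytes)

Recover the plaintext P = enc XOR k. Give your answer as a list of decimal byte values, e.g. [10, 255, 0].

byte 0: 77 xor 35 = 42
byte 1: 23 xor 46 = 65
byte 2: 48 xor 3a = 72
byte 3: 7d xor 11 = 6c
byte 4: 83 xor ea = 69
byte 5: 8a xor e4 = 6e
byte 6: 9b xor bb = 20
byte 7: de xor aa = 74
byte 8: 4a xor 22 = 68
byte 9: eb xor 8e = 65

[66, 101, 114, 108, 105, 110, 32, 116, 104, 101]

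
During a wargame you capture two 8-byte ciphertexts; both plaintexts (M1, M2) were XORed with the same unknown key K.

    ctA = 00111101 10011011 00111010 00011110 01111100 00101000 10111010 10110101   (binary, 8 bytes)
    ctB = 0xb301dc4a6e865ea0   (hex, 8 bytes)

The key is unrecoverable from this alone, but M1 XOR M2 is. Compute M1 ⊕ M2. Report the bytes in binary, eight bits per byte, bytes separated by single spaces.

ctA ⊕ ctB = (M1 ⊕ K) ⊕ (M2 ⊕ K) = M1 ⊕ M2 — the shared key cancels under XOR.
byte 0: 3d ^ b3 = 8e
byte 1: 9b ^ 01 = 9a
byte 2: 3a ^ dc = e6
byte 3: 1e ^ 4a = 54
byte 4: 7c ^ 6e = 12
byte 5: 28 ^ 86 = ae
byte 6: ba ^ 5e = e4
byte 7: b5 ^ a0 = 15

10001110 10011010 11100110 01010100 00010010 10101110 11100100 00010101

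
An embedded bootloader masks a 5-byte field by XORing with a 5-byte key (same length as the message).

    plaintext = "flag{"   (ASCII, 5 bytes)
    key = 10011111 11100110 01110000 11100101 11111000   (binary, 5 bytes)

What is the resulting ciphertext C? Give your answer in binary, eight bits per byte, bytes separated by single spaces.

byte 0: 01100110 ^ 10011111 = 11111001
byte 1: 01101100 ^ 11100110 = 10001010
byte 2: 01100001 ^ 01110000 = 00010001
byte 3: 01100111 ^ 11100101 = 10000010
byte 4: 01111011 ^ 11111000 = 10000011

11111001 10001010 00010001 10000010 10000011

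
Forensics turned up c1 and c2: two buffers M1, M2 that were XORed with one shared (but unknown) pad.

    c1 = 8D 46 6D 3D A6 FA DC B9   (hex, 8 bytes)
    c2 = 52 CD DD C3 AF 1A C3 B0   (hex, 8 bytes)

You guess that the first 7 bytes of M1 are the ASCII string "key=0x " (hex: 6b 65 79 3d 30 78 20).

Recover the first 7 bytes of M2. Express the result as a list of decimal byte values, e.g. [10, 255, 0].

[180, 238, 201, 195, 57, 152, 63]

First, c1 ⊕ c2 = (M1 ⊕ K) ⊕ (M2 ⊕ K) = M1 ⊕ M2, so the key drops out. Then M2 = (M1 ⊕ M2) ⊕ M1 over the first 7 bytes.
byte 0: (8d ⊕ 52) ⊕ 6b = df ⊕ 6b = b4
byte 1: (46 ⊕ cd) ⊕ 65 = 8b ⊕ 65 = ee
byte 2: (6d ⊕ dd) ⊕ 79 = b0 ⊕ 79 = c9
byte 3: (3d ⊕ c3) ⊕ 3d = fe ⊕ 3d = c3
byte 4: (a6 ⊕ af) ⊕ 30 = 09 ⊕ 30 = 39
byte 5: (fa ⊕ 1a) ⊕ 78 = e0 ⊕ 78 = 98
byte 6: (dc ⊕ c3) ⊕ 20 = 1f ⊕ 20 = 3f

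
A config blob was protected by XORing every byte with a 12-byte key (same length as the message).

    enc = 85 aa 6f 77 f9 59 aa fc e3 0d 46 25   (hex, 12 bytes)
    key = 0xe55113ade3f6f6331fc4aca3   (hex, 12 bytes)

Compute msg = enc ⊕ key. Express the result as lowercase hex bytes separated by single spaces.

85 ⊕ e5 = 60
aa ⊕ 51 = fb
6f ⊕ 13 = 7c
77 ⊕ ad = da
f9 ⊕ e3 = 1a
59 ⊕ f6 = af
aa ⊕ f6 = 5c
fc ⊕ 33 = cf
e3 ⊕ 1f = fc
0d ⊕ c4 = c9
46 ⊕ ac = ea
25 ⊕ a3 = 86

60 fb 7c da 1a af 5c cf fc c9 ea 86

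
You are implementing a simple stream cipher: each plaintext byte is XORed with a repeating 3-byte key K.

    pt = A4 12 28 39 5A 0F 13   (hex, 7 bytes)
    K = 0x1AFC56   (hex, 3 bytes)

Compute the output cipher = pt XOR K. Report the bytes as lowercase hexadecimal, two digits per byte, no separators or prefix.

beee7e23a65909

The 3-byte key repeats, so the effective keystream is 1a fc 56 1a fc 56 1a.
byte 0: a4 XOR 1a = be
byte 1: 12 XOR fc = ee
byte 2: 28 XOR 56 = 7e
byte 3: 39 XOR 1a = 23
byte 4: 5a XOR fc = a6
byte 5: 0f XOR 56 = 59
byte 6: 13 XOR 1a = 09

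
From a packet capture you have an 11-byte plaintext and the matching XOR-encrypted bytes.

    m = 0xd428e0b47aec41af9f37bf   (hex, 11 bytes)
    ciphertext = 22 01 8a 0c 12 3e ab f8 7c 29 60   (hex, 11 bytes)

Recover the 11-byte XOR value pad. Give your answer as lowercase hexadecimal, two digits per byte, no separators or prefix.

Since ciphertext = m ⊕ pad, XORing both sides with m gives pad = m ⊕ ciphertext.
byte 0: d4 ^ 22 = f6
byte 1: 28 ^ 01 = 29
byte 2: e0 ^ 8a = 6a
byte 3: b4 ^ 0c = b8
byte 4: 7a ^ 12 = 68
byte 5: ec ^ 3e = d2
byte 6: 41 ^ ab = ea
byte 7: af ^ f8 = 57
byte 8: 9f ^ 7c = e3
byte 9: 37 ^ 29 = 1e
byte 10: bf ^ 60 = df

f6296ab868d2ea57e31edf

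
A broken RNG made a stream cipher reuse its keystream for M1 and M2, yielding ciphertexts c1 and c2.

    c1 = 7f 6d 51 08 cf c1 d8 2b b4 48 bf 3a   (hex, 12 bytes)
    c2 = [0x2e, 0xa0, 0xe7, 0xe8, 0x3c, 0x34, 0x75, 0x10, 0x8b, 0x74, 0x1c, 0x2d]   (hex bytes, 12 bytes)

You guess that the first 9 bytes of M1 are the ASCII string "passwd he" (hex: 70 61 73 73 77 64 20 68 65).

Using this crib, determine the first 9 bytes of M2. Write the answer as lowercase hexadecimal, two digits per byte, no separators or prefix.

First, c1 ⊕ c2 = (M1 ⊕ K) ⊕ (M2 ⊕ K) = M1 ⊕ M2, so the key drops out. Then M2 = (M1 ⊕ M2) ⊕ M1 over the first 9 bytes.
byte 0: (7f XOR 2e) XOR 70 = 51 XOR 70 = 21
byte 1: (6d XOR a0) XOR 61 = cd XOR 61 = ac
byte 2: (51 XOR e7) XOR 73 = b6 XOR 73 = c5
byte 3: (08 XOR e8) XOR 73 = e0 XOR 73 = 93
byte 4: (cf XOR 3c) XOR 77 = f3 XOR 77 = 84
byte 5: (c1 XOR 34) XOR 64 = f5 XOR 64 = 91
byte 6: (d8 XOR 75) XOR 20 = ad XOR 20 = 8d
byte 7: (2b XOR 10) XOR 68 = 3b XOR 68 = 53
byte 8: (b4 XOR 8b) XOR 65 = 3f XOR 65 = 5a

21acc59384918d535a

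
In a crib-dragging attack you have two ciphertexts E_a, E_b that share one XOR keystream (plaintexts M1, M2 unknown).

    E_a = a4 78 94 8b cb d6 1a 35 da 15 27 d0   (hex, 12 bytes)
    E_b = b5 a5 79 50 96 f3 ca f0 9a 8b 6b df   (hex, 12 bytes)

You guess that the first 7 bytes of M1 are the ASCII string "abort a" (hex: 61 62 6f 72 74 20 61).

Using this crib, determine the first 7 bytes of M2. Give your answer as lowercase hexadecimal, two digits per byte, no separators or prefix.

70bf82a92905b1

First, E_a ⊕ E_b = (M1 ⊕ K) ⊕ (M2 ⊕ K) = M1 ⊕ M2, so the key drops out. Then M2 = (M1 ⊕ M2) ⊕ M1 over the first 7 bytes.
byte 0: (a4 ^ b5) ^ 61 = 11 ^ 61 = 70
byte 1: (78 ^ a5) ^ 62 = dd ^ 62 = bf
byte 2: (94 ^ 79) ^ 6f = ed ^ 6f = 82
byte 3: (8b ^ 50) ^ 72 = db ^ 72 = a9
byte 4: (cb ^ 96) ^ 74 = 5d ^ 74 = 29
byte 5: (d6 ^ f3) ^ 20 = 25 ^ 20 = 05
byte 6: (1a ^ ca) ^ 61 = d0 ^ 61 = b1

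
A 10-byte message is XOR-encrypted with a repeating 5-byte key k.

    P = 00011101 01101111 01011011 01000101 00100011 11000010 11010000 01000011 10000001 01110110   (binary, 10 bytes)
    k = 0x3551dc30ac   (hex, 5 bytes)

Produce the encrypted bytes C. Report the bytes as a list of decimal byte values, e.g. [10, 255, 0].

The 5-byte key repeats, so the effective keystream is 35 51 dc 30 ac 35 51 dc 30 ac.
byte 0:  29 xor  53 =  40
byte 1: 111 xor  81 =  62
byte 2:  91 xor 220 = 135
byte 3:  69 xor  48 = 117
byte 4:  35 xor 172 = 143
byte 5: 194 xor  53 = 247
byte 6: 208 xor  81 = 129
byte 7:  67 xor 220 = 159
byte 8: 129 xor  48 = 177
byte 9: 118 xor 172 = 218

[40, 62, 135, 117, 143, 247, 129, 159, 177, 218]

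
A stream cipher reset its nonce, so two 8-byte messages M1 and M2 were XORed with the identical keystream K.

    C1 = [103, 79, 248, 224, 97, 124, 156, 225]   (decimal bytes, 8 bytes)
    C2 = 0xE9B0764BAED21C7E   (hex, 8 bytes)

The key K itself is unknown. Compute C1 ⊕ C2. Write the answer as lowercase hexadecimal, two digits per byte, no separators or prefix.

C1 ⊕ C2 = (M1 ⊕ K) ⊕ (M2 ⊕ K) = M1 ⊕ M2 — the shared key cancels under XOR.
67 xor e9 = 8e
4f xor b0 = ff
f8 xor 76 = 8e
e0 xor 4b = ab
61 xor ae = cf
7c xor d2 = ae
9c xor 1c = 80
e1 xor 7e = 9f

8eff8eabcfae809f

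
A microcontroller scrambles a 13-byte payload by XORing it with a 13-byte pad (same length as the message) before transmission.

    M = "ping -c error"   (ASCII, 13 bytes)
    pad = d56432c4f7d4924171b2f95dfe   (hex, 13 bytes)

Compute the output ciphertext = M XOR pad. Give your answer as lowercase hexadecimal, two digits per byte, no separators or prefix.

a50d5ca3d7f9f16114c08b328c

70 ^ d5 = a5
69 ^ 64 = 0d
6e ^ 32 = 5c
67 ^ c4 = a3
20 ^ f7 = d7
2d ^ d4 = f9
63 ^ 92 = f1
20 ^ 41 = 61
65 ^ 71 = 14
72 ^ b2 = c0
72 ^ f9 = 8b
6f ^ 5d = 32
72 ^ fe = 8c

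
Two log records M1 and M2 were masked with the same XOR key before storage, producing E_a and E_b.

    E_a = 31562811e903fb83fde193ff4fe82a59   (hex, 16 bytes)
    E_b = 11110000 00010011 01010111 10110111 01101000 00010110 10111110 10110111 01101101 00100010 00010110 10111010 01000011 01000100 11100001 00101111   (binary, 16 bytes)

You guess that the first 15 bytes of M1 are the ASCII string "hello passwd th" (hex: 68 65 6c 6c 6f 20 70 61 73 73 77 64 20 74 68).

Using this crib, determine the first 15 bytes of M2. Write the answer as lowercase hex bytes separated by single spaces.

First, E_a ⊕ E_b = (M1 ⊕ K) ⊕ (M2 ⊕ K) = M1 ⊕ M2, so the key drops out. Then M2 = (M1 ⊕ M2) ⊕ M1 over the first 15 bytes.
byte 0: (31 xor f0) xor 68 = c1 xor 68 = a9
byte 1: (56 xor 13) xor 65 = 45 xor 65 = 20
byte 2: (28 xor 57) xor 6c = 7f xor 6c = 13
byte 3: (11 xor b7) xor 6c = a6 xor 6c = ca
byte 4: (e9 xor 68) xor 6f = 81 xor 6f = ee
byte 5: (03 xor 16) xor 20 = 15 xor 20 = 35
byte 6: (fb xor be) xor 70 = 45 xor 70 = 35
byte 7: (83 xor b7) xor 61 = 34 xor 61 = 55
byte 8: (fd xor 6d) xor 73 = 90 xor 73 = e3
byte 9: (e1 xor 22) xor 73 = c3 xor 73 = b0
byte 10: (93 xor 16) xor 77 = 85 xor 77 = f2
byte 11: (ff xor ba) xor 64 = 45 xor 64 = 21
byte 12: (4f xor 43) xor 20 = 0c xor 20 = 2c
byte 13: (e8 xor 44) xor 74 = ac xor 74 = d8
byte 14: (2a xor e1) xor 68 = cb xor 68 = a3

a9 20 13 ca ee 35 35 55 e3 b0 f2 21 2c d8 a3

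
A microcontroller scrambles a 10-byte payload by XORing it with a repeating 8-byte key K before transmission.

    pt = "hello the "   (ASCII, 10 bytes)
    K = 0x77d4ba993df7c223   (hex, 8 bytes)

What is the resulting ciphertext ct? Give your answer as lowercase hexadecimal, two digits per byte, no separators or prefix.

The 8-byte key repeats, so the effective keystream is 77 d4 ba 99 3d f7 c2 23 77 d4.
byte 0: 68 XOR 77 = 1f
byte 1: 65 XOR d4 = b1
byte 2: 6c XOR ba = d6
byte 3: 6c XOR 99 = f5
byte 4: 6f XOR 3d = 52
byte 5: 20 XOR f7 = d7
byte 6: 74 XOR c2 = b6
byte 7: 68 XOR 23 = 4b
byte 8: 65 XOR 77 = 12
byte 9: 20 XOR d4 = f4

1fb1d6f552d7b64b12f4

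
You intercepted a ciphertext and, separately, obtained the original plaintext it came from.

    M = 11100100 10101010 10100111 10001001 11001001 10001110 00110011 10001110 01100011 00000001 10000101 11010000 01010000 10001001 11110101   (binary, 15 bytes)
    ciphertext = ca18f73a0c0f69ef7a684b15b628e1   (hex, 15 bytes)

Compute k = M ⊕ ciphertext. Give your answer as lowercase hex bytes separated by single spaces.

Since ciphertext = M ⊕ k, XORing both sides with M gives k = M ⊕ ciphertext.
byte 0: e4 XOR ca = 2e
byte 1: aa XOR 18 = b2
byte 2: a7 XOR f7 = 50
byte 3: 89 XOR 3a = b3
byte 4: c9 XOR 0c = c5
byte 5: 8e XOR 0f = 81
byte 6: 33 XOR 69 = 5a
byte 7: 8e XOR ef = 61
byte 8: 63 XOR 7a = 19
byte 9: 01 XOR 68 = 69
byte 10: 85 XOR 4b = ce
byte 11: d0 XOR 15 = c5
byte 12: 50 XOR b6 = e6
byte 13: 89 XOR 28 = a1
byte 14: f5 XOR e1 = 14

2e b2 50 b3 c5 81 5a 61 19 69 ce c5 e6 a1 14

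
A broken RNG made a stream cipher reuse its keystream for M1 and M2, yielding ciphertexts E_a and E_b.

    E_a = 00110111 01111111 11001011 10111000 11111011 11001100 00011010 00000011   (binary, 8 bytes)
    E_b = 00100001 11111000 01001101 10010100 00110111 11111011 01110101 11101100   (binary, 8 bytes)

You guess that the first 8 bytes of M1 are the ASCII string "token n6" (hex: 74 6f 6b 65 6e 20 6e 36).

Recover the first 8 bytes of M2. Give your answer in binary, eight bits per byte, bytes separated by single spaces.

First, E_a ⊕ E_b = (M1 ⊕ K) ⊕ (M2 ⊕ K) = M1 ⊕ M2, so the key drops out. Then M2 = (M1 ⊕ M2) ⊕ M1 over the first 8 bytes.
byte 0: (37 ⊕ 21) ⊕ 74 = 16 ⊕ 74 = 62
byte 1: (7f ⊕ f8) ⊕ 6f = 87 ⊕ 6f = e8
byte 2: (cb ⊕ 4d) ⊕ 6b = 86 ⊕ 6b = ed
byte 3: (b8 ⊕ 94) ⊕ 65 = 2c ⊕ 65 = 49
byte 4: (fb ⊕ 37) ⊕ 6e = cc ⊕ 6e = a2
byte 5: (cc ⊕ fb) ⊕ 20 = 37 ⊕ 20 = 17
byte 6: (1a ⊕ 75) ⊕ 6e = 6f ⊕ 6e = 01
byte 7: (03 ⊕ ec) ⊕ 36 = ef ⊕ 36 = d9

01100010 11101000 11101101 01001001 10100010 00010111 00000001 11011001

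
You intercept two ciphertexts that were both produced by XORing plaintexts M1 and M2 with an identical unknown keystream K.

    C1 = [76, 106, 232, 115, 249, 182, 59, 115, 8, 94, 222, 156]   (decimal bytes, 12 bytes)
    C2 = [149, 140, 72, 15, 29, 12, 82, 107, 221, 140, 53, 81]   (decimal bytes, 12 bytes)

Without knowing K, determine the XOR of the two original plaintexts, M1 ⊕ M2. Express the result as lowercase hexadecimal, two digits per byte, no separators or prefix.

C1 ⊕ C2 = (M1 ⊕ K) ⊕ (M2 ⊕ K) = M1 ⊕ M2 — the shared key cancels under XOR.
4c ⊕ 95 = d9
6a ⊕ 8c = e6
e8 ⊕ 48 = a0
73 ⊕ 0f = 7c
f9 ⊕ 1d = e4
b6 ⊕ 0c = ba
3b ⊕ 52 = 69
73 ⊕ 6b = 18
08 ⊕ dd = d5
5e ⊕ 8c = d2
de ⊕ 35 = eb
9c ⊕ 51 = cd

d9e6a07ce4ba6918d5d2ebcd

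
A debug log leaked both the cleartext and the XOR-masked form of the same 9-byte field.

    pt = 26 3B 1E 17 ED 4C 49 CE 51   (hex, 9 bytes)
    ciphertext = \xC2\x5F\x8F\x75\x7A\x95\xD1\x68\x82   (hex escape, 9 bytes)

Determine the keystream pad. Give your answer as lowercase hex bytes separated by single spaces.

e4 64 91 62 97 d9 98 a6 d3

Since ciphertext = pt ⊕ pad, XORing both sides with pt gives pad = pt ⊕ ciphertext.
26 ^ c2 = e4
3b ^ 5f = 64
1e ^ 8f = 91
17 ^ 75 = 62
ed ^ 7a = 97
4c ^ 95 = d9
49 ^ d1 = 98
ce ^ 68 = a6
51 ^ 82 = d3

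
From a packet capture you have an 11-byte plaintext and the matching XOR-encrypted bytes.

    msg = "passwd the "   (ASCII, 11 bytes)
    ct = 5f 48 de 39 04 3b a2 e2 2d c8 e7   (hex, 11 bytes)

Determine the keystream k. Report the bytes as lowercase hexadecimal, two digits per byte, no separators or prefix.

Since ct = msg ⊕ k, XORing both sides with msg gives k = msg ⊕ ct.
01110000 ⊕ 01011111 = 00101111
01100001 ⊕ 01001000 = 00101001
01110011 ⊕ 11011110 = 10101101
01110011 ⊕ 00111001 = 01001010
01110111 ⊕ 00000100 = 01110011
01100100 ⊕ 00111011 = 01011111
00100000 ⊕ 10100010 = 10000010
01110100 ⊕ 11100010 = 10010110
01101000 ⊕ 00101101 = 01000101
01100101 ⊕ 11001000 = 10101101
00100000 ⊕ 11100111 = 11000111

2f29ad4a735f829645adc7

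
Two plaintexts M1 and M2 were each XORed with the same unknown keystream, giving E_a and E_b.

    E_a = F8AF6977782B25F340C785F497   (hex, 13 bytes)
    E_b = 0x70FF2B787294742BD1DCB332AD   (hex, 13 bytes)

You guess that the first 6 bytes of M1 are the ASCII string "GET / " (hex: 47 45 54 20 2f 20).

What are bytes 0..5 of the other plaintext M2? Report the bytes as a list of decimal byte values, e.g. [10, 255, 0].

First, E_a ⊕ E_b = (M1 ⊕ K) ⊕ (M2 ⊕ K) = M1 ⊕ M2, so the key drops out. Then M2 = (M1 ⊕ M2) ⊕ M1 over the first 6 bytes.
byte 0: (f8 xor 70) xor 47 = 88 xor 47 = cf
byte 1: (af xor ff) xor 45 = 50 xor 45 = 15
byte 2: (69 xor 2b) xor 54 = 42 xor 54 = 16
byte 3: (77 xor 78) xor 20 = 0f xor 20 = 2f
byte 4: (78 xor 72) xor 2f = 0a xor 2f = 25
byte 5: (2b xor 94) xor 20 = bf xor 20 = 9f

[207, 21, 22, 47, 37, 159]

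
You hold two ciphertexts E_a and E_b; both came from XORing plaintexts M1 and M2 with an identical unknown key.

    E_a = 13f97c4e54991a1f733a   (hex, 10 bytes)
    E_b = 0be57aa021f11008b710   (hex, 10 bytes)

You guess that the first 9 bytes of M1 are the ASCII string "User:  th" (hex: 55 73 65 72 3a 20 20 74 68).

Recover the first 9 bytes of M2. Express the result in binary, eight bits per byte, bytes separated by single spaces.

First, E_a ⊕ E_b = (M1 ⊕ K) ⊕ (M2 ⊕ K) = M1 ⊕ M2, so the key drops out. Then M2 = (M1 ⊕ M2) ⊕ M1 over the first 9 bytes.
byte 0: (13 XOR 0b) XOR 55 = 18 XOR 55 = 4d
byte 1: (f9 XOR e5) XOR 73 = 1c XOR 73 = 6f
byte 2: (7c XOR 7a) XOR 65 = 06 XOR 65 = 63
byte 3: (4e XOR a0) XOR 72 = ee XOR 72 = 9c
byte 4: (54 XOR 21) XOR 3a = 75 XOR 3a = 4f
byte 5: (99 XOR f1) XOR 20 = 68 XOR 20 = 48
byte 6: (1a XOR 10) XOR 20 = 0a XOR 20 = 2a
byte 7: (1f XOR 08) XOR 74 = 17 XOR 74 = 63
byte 8: (73 XOR b7) XOR 68 = c4 XOR 68 = ac

01001101 01101111 01100011 10011100 01001111 01001000 00101010 01100011 10101100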